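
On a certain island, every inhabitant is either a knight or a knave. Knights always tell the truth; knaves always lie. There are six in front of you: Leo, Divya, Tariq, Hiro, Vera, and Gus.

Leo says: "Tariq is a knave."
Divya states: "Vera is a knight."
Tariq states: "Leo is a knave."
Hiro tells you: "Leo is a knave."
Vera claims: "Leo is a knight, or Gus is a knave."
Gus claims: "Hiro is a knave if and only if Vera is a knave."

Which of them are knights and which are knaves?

Leo: knight, Divya: knight, Tariq: knave, Hiro: knave, Vera: knight, Gus: knave

Consider Leo. Suppose Leo is a knave.
Then no assignment of the remaining roles makes every statement match its speaker's type — contradiction.
So Leo is a knight.
With that fixed, Tariq's statement is false, so Tariq is a knave.
With that fixed, Hiro's statement is false, so Hiro is a knave.
With that fixed, Vera's statement is true, so Vera is a knight.
With that fixed, Gus's statement is false, so Gus is a knave.
With that fixed, Divya's statement is true, so Divya is a knight.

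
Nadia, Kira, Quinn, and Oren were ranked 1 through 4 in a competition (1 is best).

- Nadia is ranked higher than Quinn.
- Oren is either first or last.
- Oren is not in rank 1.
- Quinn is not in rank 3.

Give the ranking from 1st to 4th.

Nadia, Quinn, Kira, Oren

From clue 1: Nadia is in {1,2,3}.
From clues 1–2: Oren is in {1,4}.
From clues 1–3: Oren → rank 4.
From clues 1–4: Nadia → rank 1, Quinn → rank 2, Kira → rank 3.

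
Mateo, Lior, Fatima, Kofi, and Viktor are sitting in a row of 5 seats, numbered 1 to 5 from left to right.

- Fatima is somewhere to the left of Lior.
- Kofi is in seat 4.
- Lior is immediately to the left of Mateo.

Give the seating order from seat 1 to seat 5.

Fatima, Lior, Mateo, Kofi, Viktor

From clue 1: Lior is in {2,3,4,5}.
From clues 1–2: Kofi → seat 4.
From clues 1–3: Fatima → seat 1, Lior → seat 2, Mateo → seat 3, Viktor → seat 5.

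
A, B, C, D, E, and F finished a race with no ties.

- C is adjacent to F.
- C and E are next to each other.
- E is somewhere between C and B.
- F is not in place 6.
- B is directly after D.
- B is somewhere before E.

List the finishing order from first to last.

From clues 1–2: C is in {2,3,4,5}.
From clues 1–4: C is in {2,3,4}.
From clues 1–5: E is in {3,4}.
From clues 1–6: D → place 1, B → place 2, E → place 3, C → place 4, F → place 5, A → place 6.

D, B, E, C, F, A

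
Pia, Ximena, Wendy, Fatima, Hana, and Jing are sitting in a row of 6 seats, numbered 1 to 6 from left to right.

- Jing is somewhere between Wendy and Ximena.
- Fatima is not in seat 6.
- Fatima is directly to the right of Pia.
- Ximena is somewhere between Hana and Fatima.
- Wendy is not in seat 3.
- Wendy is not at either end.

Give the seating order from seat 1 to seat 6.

From clue 1: Jing is in {2,3,4,5}.
From clues 1–3: Pia is in {1,2,3,4}.
From clues 1–4: Ximena is in {2,3,5}.
From clues 1–6: Pia → seat 1, Fatima → seat 2, Ximena → seat 3, Jing → seat 4, Wendy → seat 5, Hana → seat 6.

Pia, Fatima, Ximena, Jing, Wendy, Hana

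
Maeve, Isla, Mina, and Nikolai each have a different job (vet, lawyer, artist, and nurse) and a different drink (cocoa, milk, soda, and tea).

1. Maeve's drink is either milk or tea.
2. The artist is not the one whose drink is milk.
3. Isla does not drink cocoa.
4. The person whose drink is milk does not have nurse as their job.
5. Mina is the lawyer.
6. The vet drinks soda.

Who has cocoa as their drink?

Clue 1 rules out Maeve for the one with drink cocoa.
With clues 1–3, Isla is impossible for the one with drink cocoa.
With clues 1–6, Mina is impossible for the one with drink cocoa.
That leaves Nikolai.

Nikolai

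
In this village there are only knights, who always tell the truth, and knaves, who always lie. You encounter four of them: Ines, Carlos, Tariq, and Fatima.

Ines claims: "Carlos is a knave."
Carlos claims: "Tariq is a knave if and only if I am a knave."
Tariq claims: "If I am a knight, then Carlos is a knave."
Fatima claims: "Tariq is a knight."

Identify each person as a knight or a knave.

Consider Ines. Suppose Ines is a knave.
Then no assignment of the remaining roles makes every statement match its speaker's type — contradiction.
So Ines is a knight.
Consider Carlos. Suppose Carlos is a knight.
Then Ines's statement comes out false, contradicting Ines being a knight.
So Carlos is a knave.
With that fixed, Tariq's statement is true, so Tariq is a knight.
With that fixed, Fatima's statement is true, so Fatima is a knight.

Ines: knight, Carlos: knave, Tariq: knight, Fatima: knight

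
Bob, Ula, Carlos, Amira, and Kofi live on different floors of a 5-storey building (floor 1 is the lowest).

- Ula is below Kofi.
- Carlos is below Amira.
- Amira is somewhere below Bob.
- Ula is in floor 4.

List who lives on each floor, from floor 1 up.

Carlos, Amira, Bob, Ula, Kofi

From clue 1: Ula is in {1,2,3,4}.
From clues 1–3: Bob is in {3,4,5}.
From clues 1–4: Carlos → floor 1, Amira → floor 2, Bob → floor 3, Ula → floor 4, Kofi → floor 5.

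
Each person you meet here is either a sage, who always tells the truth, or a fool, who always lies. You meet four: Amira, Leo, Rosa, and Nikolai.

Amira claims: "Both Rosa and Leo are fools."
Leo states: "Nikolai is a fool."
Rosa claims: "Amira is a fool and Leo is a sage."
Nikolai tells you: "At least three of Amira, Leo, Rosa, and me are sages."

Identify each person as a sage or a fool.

Consider Amira. Suppose Amira is a sage.
Then no assignment of the remaining roles makes every statement match its speaker's type — contradiction.
So Amira is a fool.
Consider Leo. Suppose Leo is a fool.
Then no assignment of the remaining roles makes every statement match its speaker's type — contradiction.
So Leo is a sage.
With that fixed, Rosa's statement is true, so Rosa is a sage.
Consider Nikolai. Suppose Nikolai is a sage.
Then Leo's statement comes out false, contradicting Leo being a sage.
So Nikolai is a fool.

Amira: fool, Leo: sage, Rosa: sage, Nikolai: fool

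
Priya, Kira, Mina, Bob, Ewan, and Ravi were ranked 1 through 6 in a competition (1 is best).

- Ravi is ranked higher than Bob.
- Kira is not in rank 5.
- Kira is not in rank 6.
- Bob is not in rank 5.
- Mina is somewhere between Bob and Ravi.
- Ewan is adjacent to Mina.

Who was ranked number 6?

With clue 1, Ravi is ruled out for rank 6.
With clues 1–3, Kira is ruled out for rank 6.
With clues 1–5, Mina is ruled out for rank 6.
With clues 1–6, Ewan and Priya are ruled out for rank 6.
So rank 6 is Bob.

Bob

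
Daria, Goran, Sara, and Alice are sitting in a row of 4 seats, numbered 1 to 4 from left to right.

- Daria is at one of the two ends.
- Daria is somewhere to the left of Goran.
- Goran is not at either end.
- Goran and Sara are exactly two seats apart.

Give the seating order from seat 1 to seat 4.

From clue 1: Daria is in {1,4}.
From clues 1–2: Daria → seat 1.
From clues 1–3: Goran is in {2,3}.
From clues 1–4: Goran → seat 2, Alice → seat 3, Sara → seat 4.

Daria, Goran, Alice, Sara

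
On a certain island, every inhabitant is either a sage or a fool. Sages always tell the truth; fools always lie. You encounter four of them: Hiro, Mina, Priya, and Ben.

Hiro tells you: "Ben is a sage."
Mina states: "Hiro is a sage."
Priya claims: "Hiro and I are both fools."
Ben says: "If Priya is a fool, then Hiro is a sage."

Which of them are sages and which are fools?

Consider Hiro. Suppose Hiro is a fool.
Then whichever role Priya has, Priya's statement has the wrong truth value — contradiction.
So Hiro is a sage.
With that fixed, Mina's statement is true, so Mina is a sage.
With that fixed, Priya's statement is false, so Priya is a fool.
With that fixed, Ben's statement is true, so Ben is a sage.

Hiro: sage, Mina: sage, Priya: fool, Ben: sage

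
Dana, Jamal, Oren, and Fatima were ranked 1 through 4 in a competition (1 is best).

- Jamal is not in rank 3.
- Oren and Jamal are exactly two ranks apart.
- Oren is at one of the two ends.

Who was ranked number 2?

With clues 1–3, Dana, Fatima, and Oren are ruled out for rank 2.
So rank 2 is Jamal.

Jamal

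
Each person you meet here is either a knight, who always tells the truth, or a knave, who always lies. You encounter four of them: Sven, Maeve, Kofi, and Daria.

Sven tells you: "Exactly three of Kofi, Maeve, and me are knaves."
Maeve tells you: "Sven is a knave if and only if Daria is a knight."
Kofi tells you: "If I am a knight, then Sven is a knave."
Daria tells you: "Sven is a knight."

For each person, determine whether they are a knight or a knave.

Consider Sven. Suppose Sven is a knight.
Then Sven's own statement would have to be true, but it can't be — contradiction.
So Sven is a knave.
With that fixed, Kofi's statement is true, so Kofi is a knight.
With that fixed, Daria's statement is false, so Daria is a knave.
With that fixed, Maeve's statement is false, so Maeve is a knave.

Sven: knave, Maeve: knave, Kofi: knight, Daria: knave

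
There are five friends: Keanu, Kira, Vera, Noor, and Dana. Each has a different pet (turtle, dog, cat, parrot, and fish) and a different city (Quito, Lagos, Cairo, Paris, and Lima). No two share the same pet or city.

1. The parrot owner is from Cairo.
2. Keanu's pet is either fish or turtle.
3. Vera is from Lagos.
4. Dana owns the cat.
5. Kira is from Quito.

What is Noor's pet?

parrot

With clues 1–4, cat is impossible for Noor's pet.
With clues 1–5, dog, fish, and turtle are impossible for Noor's pet.
That leaves parrot.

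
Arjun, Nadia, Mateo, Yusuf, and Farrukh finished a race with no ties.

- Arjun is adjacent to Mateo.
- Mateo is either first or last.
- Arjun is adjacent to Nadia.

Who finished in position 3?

Nadia

With clues 1–2, Arjun and Mateo are ruled out for place 3.
With clues 1–3, Farrukh and Yusuf are ruled out for place 3.
So place 3 is Nadia.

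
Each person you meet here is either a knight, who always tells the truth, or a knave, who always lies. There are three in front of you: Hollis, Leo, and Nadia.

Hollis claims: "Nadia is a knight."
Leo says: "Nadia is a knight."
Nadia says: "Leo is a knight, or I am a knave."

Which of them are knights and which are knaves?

Hollis: knight, Leo: knight, Nadia: knight

Consider Hollis. Suppose Hollis is a knave.
Then no assignment of the remaining roles makes every statement match its speaker's type — contradiction.
So Hollis is a knight.
Consider Leo. Suppose Leo is a knave.
Then whichever role Nadia has, Nadia's statement has the wrong truth value — contradiction.
So Leo is a knight.
With that fixed, Nadia's statement is true, so Nadia is a knight.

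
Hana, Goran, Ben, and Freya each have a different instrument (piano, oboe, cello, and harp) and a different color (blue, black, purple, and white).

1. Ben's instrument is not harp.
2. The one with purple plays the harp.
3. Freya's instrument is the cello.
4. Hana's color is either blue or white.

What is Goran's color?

purple

With clues 1–4, black, blue, and white are impossible for Goran's color.
That leaves purple.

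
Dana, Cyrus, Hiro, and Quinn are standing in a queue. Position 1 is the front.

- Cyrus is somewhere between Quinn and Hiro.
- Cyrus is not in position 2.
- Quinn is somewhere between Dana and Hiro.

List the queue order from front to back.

Dana, Quinn, Cyrus, Hiro

From clue 1: Cyrus is in {2,3}.
From clues 1–2: Cyrus → position 3.
From clues 1–3: Dana → position 1, Quinn → position 2, Hiro → position 4.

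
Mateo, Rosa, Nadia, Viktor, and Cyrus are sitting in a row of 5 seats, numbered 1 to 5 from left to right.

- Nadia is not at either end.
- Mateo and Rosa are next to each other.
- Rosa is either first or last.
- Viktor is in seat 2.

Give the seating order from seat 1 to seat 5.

From clue 1: Nadia is in {2,3,4}.
From clues 1–3: Mateo is in {2,4}.
From clues 1–4: Cyrus → seat 1, Viktor → seat 2, Nadia → seat 3, Mateo → seat 4, Rosa → seat 5.

Cyrus, Viktor, Nadia, Mateo, Rosa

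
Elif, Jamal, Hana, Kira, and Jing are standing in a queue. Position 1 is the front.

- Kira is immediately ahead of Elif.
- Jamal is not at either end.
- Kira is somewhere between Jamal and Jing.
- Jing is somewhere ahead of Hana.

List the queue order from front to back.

Jing, Kira, Elif, Jamal, Hana

From clue 1: Elif is in {2,3,4,5}.
From clues 1–2: Jamal is in {2,3,4}.
From clues 1–3: Elif is in {3,4}.
From clues 1–4: Jing → position 1, Kira → position 2, Elif → position 3, Jamal → position 4, Hana → position 5.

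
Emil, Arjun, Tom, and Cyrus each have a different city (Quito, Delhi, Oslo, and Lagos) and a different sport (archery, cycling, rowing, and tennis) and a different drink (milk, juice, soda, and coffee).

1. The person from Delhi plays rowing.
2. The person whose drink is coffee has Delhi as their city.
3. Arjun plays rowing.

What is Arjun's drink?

With clues 1–3, juice, milk, and soda are impossible for Arjun's drink.
That leaves coffee.

coffee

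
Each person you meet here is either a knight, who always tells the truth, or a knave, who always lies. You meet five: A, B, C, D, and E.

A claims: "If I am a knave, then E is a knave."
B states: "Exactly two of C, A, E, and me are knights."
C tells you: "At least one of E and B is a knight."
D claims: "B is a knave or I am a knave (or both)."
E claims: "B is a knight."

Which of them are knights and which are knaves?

A: knight, B: knave, C: knave, D: knight, E: knave

Consider A. Suppose A is a knave.
Then no assignment of the remaining roles makes every statement match its speaker's type — contradiction.
So A is a knight.
Consider B. Suppose B is a knight.
Then whichever role D has, D's statement has the wrong truth value — contradiction.
So B is a knave.
With that fixed, D's statement is true, so D is a knight.
With that fixed, E's statement is false, so E is a knave.
With that fixed, C's statement is false, so C is a knave.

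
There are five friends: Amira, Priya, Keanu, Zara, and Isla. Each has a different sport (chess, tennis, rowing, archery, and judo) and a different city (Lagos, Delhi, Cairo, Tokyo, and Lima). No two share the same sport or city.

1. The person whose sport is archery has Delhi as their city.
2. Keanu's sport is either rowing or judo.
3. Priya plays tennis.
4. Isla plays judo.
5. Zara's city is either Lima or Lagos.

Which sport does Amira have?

archery

With clues 1–3, tennis is impossible for Amira's sport.
With clues 1–4, judo and rowing are impossible for Amira's sport.
With clues 1–5, chess is impossible for Amira's sport.
That leaves archery.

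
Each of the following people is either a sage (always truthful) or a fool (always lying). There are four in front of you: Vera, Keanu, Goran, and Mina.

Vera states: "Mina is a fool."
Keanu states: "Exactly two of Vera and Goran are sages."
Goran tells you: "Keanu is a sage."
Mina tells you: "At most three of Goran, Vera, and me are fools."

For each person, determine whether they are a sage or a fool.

Vera: fool, Keanu: fool, Goran: fool, Mina: sage

Regardless of anyone's role, Mina's statement is true, so Mina is a sage.
With that fixed, Vera's statement is false, so Vera is a fool.
With that fixed, Keanu's statement is false, so Keanu is a fool.
With that fixed, Goran's statement is false, so Goran is a fool.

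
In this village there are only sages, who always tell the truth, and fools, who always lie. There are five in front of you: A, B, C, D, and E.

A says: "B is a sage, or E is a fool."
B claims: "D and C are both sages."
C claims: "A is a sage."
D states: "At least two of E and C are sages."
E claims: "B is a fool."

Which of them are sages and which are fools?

A: fool, B: fool, C: fool, D: fool, E: sage

Consider A. Suppose A is a sage.
Then no assignment of the remaining roles makes every statement match its speaker's type — contradiction.
So A is a fool.
With that fixed, C's statement is false, so C is a fool.
With that fixed, D's statement is false, so D is a fool.
With that fixed, B's statement is false, so B is a fool.
With that fixed, E's statement is true, so E is a sage.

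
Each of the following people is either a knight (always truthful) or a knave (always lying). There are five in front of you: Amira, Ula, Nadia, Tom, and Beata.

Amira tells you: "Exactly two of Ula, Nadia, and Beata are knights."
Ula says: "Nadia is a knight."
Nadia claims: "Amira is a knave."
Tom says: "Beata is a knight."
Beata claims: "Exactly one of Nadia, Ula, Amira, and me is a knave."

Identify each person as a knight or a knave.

Consider Amira. Suppose Amira is a knight.
Then no assignment of the remaining roles makes every statement match its speaker's type — contradiction.
So Amira is a knave.
With that fixed, Nadia's statement is true, so Nadia is a knight.
With that fixed, Ula's statement is true, so Ula is a knight.
Consider Tom. Suppose Tom is a knave.
Then no assignment of the remaining roles makes every statement match its speaker's type — contradiction.
So Tom is a knight.
Consider Beata. Suppose Beata is a knave.
Then Amira's statement comes out true, contradicting Amira being a knave.
So Beata is a knight.

Amira: knave, Ula: knight, Nadia: knight, Tom: knight, Beata: knight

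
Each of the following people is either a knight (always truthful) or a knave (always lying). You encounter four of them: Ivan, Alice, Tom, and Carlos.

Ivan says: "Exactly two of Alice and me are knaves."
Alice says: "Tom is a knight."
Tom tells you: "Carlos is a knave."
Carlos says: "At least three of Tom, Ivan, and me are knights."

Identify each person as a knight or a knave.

Consider Ivan. Suppose Ivan is a knight.
Then Ivan's own statement would have to be true, but it can't be — contradiction.
So Ivan is a knave.
With that fixed, Carlos's statement is false, so Carlos is a knave.
With that fixed, Tom's statement is true, so Tom is a knight.
With that fixed, Alice's statement is true, so Alice is a knight.

Ivan: knave, Alice: knight, Tom: knight, Carlos: knave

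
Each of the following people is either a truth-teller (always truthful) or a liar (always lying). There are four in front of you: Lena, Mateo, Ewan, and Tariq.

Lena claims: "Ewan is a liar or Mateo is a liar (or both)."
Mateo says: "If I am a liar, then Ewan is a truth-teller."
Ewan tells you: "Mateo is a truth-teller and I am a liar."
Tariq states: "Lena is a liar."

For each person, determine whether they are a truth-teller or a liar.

Consider Lena. Suppose Lena is a liar.
Then no assignment of the remaining roles makes every statement match its speaker's type — contradiction.
So Lena is a truth-teller.
With that fixed, Tariq's statement is false, so Tariq is a liar.
Consider Mateo. Suppose Mateo is a truth-teller.
Then whichever role Ewan has, Ewan's statement has the wrong truth value — contradiction.
So Mateo is a liar.
With that fixed, Ewan's statement is false, so Ewan is a liar.

Lena: truth-teller, Mateo: liar, Ewan: liar, Tariq: liar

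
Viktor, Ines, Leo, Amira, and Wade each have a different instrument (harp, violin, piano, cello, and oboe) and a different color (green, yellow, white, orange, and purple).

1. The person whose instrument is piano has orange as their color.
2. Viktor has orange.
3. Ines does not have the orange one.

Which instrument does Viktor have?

piano

With clues 1–2, cello, harp, oboe, and violin are impossible for Viktor's instrument.
That leaves piano.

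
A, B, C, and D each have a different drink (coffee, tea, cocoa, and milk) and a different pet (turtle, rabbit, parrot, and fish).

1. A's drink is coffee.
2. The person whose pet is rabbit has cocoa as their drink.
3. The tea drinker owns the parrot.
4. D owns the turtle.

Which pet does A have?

With clues 1–2, rabbit is impossible for A's pet.
With clues 1–3, parrot is impossible for A's pet.
With clues 1–4, turtle is impossible for A's pet.
That leaves fish.

fish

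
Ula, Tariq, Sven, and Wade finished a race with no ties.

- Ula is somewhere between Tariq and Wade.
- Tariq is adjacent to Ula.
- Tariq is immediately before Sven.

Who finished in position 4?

With clue 1, Ula is ruled out for place 4.
With clues 1–3, Tariq and Wade are ruled out for place 4.
So place 4 is Sven.

Sven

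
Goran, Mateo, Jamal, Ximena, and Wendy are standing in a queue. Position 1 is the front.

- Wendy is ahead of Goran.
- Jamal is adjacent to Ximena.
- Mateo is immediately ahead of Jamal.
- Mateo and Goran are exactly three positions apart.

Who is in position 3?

With clues 1–3, Goran and Wendy are ruled out for position 3.
With clues 1–4, Mateo and Ximena are ruled out for position 3.
So position 3 is Jamal.

Jamal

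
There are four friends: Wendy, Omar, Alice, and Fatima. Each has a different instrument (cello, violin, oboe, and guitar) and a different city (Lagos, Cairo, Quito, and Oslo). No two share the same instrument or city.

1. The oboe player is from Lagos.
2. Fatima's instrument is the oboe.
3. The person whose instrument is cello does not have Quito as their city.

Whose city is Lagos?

With clues 1–2, Alice, Omar, and Wendy are impossible for the one with city Lagos.
That leaves Fatima.

Fatima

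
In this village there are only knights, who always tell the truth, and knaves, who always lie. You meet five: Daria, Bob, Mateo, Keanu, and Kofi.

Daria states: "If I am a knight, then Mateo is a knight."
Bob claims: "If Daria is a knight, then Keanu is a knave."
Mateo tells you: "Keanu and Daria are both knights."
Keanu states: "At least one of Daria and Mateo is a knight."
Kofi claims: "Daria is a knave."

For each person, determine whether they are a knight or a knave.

Daria: knight, Bob: knave, Mateo: knight, Keanu: knight, Kofi: knave

Consider Daria. Suppose Daria is a knave.
Then Daria's own statement would have to be false, but it can't be — contradiction.
So Daria is a knight.
With that fixed, Keanu's statement is true, so Keanu is a knight.
With that fixed, Kofi's statement is false, so Kofi is a knave.
With that fixed, Bob's statement is false, so Bob is a knave.
With that fixed, Mateo's statement is true, so Mateo is a knight.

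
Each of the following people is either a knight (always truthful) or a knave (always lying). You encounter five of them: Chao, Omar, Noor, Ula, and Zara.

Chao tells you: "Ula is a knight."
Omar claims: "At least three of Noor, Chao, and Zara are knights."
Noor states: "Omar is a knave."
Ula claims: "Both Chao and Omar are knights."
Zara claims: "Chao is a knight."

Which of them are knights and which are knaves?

Consider Chao. Suppose Chao is a knight.
Then no assignment of the remaining roles makes every statement match its speaker's type — contradiction.
So Chao is a knave.
With that fixed, Omar's statement is false, so Omar is a knave.
With that fixed, Noor's statement is true, so Noor is a knight.
With that fixed, Ula's statement is false, so Ula is a knave.
With that fixed, Zara's statement is false, so Zara is a knave.

Chao: knave, Omar: knave, Noor: knight, Ula: knave, Zara: knave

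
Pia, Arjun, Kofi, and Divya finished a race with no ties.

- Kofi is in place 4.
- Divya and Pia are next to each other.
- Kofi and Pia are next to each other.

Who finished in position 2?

With clue 1, Kofi is ruled out for place 2.
With clues 1–2, Arjun is ruled out for place 2.
With clues 1–3, Pia is ruled out for place 2.
So place 2 is Divya.

Divya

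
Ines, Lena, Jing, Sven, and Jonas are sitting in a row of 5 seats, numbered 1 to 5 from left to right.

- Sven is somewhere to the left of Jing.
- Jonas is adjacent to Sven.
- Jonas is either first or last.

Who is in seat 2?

With clues 1–2, Jing is ruled out for seat 2.
With clues 1–3, Ines, Jonas, and Lena are ruled out for seat 2.
So seat 2 is Sven.

Sven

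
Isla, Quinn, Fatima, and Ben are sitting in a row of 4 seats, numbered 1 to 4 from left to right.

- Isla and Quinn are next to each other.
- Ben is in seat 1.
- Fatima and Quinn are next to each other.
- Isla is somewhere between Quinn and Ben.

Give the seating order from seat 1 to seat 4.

From clues 1–2: Ben → seat 1.
From clues 1–3: Quinn → seat 3.
From clues 1–4: Isla → seat 2, Fatima → seat 4.

Ben, Isla, Quinn, Fatima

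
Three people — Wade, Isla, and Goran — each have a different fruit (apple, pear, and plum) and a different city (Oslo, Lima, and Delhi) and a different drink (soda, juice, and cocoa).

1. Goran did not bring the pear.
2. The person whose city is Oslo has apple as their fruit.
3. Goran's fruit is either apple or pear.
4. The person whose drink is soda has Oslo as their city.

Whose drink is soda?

Goran

With clues 1–4, Isla and Wade are impossible for the one with drink soda.
That leaves Goran.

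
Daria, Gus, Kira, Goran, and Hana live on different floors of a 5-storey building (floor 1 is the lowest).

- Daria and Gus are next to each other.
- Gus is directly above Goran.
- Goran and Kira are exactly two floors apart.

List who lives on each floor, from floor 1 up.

From clues 1–2: Daria is in {3,4,5}.
From clues 1–3: Kira → floor 1, Hana → floor 2, Goran → floor 3, Gus → floor 4, Daria → floor 5.

Kira, Hana, Goran, Gus, Daria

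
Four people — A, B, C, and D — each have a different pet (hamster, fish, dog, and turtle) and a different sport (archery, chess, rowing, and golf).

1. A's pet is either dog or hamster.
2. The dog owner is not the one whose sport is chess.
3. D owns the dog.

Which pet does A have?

hamster

Clue 1 rules out fish and turtle for A's pet.
With clues 1–3, dog is impossible for A's pet.
That leaves hamster.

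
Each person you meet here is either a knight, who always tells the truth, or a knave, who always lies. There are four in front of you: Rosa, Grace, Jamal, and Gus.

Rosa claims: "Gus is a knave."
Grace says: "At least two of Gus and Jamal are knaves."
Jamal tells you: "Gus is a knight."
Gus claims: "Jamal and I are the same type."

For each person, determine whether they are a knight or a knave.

Consider Rosa. Suppose Rosa is a knight.
Then no assignment of the remaining roles makes every statement match its speaker's type — contradiction.
So Rosa is a knave.
Consider Grace. Suppose Grace is a knight.
Then no assignment of the remaining roles makes every statement match its speaker's type — contradiction.
So Grace is a knave.
Consider Jamal. Suppose Jamal is a knave.
Then whichever role Gus has, Gus's statement has the wrong truth value — contradiction.
So Jamal is a knight.
Consider Gus. Suppose Gus is a knave.
Then Rosa's statement comes out true, contradicting Rosa being a knave.
So Gus is a knight.

Rosa: knave, Grace: knave, Jamal: knight, Gus: knight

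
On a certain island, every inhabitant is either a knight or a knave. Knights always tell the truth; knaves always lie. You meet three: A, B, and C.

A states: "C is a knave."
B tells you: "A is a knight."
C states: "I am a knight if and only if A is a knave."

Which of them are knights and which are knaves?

Consider A. Suppose A is a knight.
Then whichever role C has, C's statement has the wrong truth value — contradiction.
So A is a knave.
With that fixed, B's statement is false, so B is a knave.
Consider C. Suppose C is a knave.
Then A's statement comes out true, contradicting A being a knave.
So C is a knight.

A: knave, B: knave, C: knight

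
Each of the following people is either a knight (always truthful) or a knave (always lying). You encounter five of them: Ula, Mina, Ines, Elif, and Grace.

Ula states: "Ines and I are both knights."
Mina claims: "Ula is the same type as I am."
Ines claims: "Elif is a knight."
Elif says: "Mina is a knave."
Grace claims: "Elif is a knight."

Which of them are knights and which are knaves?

Ula: knight, Mina: knave, Ines: knight, Elif: knight, Grace: knight

Consider Ula. Suppose Ula is a knave.
Then whichever role Mina has, Mina's statement has the wrong truth value — contradiction.
So Ula is a knight.
Consider Mina. Suppose Mina is a knight.
Then no assignment of the remaining roles makes every statement match its speaker's type — contradiction.
So Mina is a knave.
With that fixed, Elif's statement is true, so Elif is a knight.
With that fixed, Grace's statement is true, so Grace is a knight.
With that fixed, Ines's statement is true, so Ines is a knight.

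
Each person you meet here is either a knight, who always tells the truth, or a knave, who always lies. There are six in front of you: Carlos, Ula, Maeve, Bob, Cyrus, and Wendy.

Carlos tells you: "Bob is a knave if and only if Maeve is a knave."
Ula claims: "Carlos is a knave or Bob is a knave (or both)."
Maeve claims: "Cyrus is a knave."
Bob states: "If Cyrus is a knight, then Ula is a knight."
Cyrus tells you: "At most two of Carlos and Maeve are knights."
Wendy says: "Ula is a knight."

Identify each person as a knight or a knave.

Carlos: knave, Ula: knight, Maeve: knave, Bob: knight, Cyrus: knight, Wendy: knight

Regardless of anyone's role, Cyrus's statement is true, so Cyrus is a knight.
With that fixed, Maeve's statement is false, so Maeve is a knave.
Consider Carlos. Suppose Carlos is a knight.
Then no assignment of the remaining roles makes every statement match its speaker's type — contradiction.
So Carlos is a knave.
With that fixed, Ula's statement is true, so Ula is a knight.
With that fixed, Bob's statement is true, so Bob is a knight.
With that fixed, Wendy's statement is true, so Wendy is a knight.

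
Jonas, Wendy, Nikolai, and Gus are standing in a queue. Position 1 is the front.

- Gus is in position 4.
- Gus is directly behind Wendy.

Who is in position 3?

With clue 1, Gus is ruled out for position 3.
With clues 1–2, Jonas and Nikolai are ruled out for position 3.
So position 3 is Wendy.

Wendy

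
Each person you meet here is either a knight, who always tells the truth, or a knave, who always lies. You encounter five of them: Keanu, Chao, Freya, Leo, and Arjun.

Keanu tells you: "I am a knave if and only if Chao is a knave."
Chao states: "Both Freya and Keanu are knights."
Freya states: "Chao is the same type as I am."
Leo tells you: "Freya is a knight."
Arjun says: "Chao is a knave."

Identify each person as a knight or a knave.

Keanu: knight, Chao: knight, Freya: knight, Leo: knight, Arjun: knave

Consider Keanu. Suppose Keanu is a knave.
Then no assignment of the remaining roles makes every statement match its speaker's type — contradiction.
So Keanu is a knight.
Consider Chao. Suppose Chao is a knave.
Then Keanu's statement comes out false, contradicting Keanu being a knight.
So Chao is a knight.
With that fixed, Arjun's statement is false, so Arjun is a knave.
Consider Freya. Suppose Freya is a knave.
Then Chao's statement comes out false, contradicting Chao being a knight.
So Freya is a knight.
With that fixed, Leo's statement is true, so Leo is a knight.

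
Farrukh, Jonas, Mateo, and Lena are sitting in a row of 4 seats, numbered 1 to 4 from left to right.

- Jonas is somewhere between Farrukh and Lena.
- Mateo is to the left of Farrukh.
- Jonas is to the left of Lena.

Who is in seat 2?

With clues 1–3, Jonas, Lena, and Mateo are ruled out for seat 2.
So seat 2 is Farrukh.

Farrukh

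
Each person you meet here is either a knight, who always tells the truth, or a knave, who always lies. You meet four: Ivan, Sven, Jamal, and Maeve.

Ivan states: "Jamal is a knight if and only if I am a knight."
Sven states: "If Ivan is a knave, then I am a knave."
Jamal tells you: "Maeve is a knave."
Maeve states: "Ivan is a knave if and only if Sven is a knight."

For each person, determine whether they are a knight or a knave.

Consider Ivan. Suppose Ivan is a knave.
Then whichever role Sven has, Sven's statement has the wrong truth value — contradiction.
So Ivan is a knight.
With that fixed, Sven's statement is true, so Sven is a knight.
With that fixed, Maeve's statement is false, so Maeve is a knave.
With that fixed, Jamal's statement is true, so Jamal is a knight.

Ivan: knight, Sven: knight, Jamal: knight, Maeve: knave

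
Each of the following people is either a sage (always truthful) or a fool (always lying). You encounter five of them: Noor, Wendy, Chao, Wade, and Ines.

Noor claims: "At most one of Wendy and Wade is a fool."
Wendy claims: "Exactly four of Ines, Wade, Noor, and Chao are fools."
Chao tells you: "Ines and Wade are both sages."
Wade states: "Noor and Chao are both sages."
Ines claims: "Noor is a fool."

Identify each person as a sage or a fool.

Noor: fool, Wendy: fool, Chao: fool, Wade: fool, Ines: sage

Consider Noor. Suppose Noor is a sage.
Then no assignment of the remaining roles makes every statement match its speaker's type — contradiction.
So Noor is a fool.
With that fixed, Wade's statement is false, so Wade is a fool.
With that fixed, Ines's statement is true, so Ines is a sage.
With that fixed, Wendy's statement is false, so Wendy is a fool.
With that fixed, Chao's statement is false, so Chao is a fool.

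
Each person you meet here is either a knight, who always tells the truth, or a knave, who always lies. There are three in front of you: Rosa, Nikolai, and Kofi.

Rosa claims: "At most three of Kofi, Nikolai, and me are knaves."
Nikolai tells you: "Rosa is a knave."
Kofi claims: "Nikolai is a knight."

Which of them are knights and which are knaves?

Rosa: knight, Nikolai: knave, Kofi: knave

Regardless of anyone's role, Rosa's statement is true, so Rosa is a knight.
With that fixed, Nikolai's statement is false, so Nikolai is a knave.
With that fixed, Kofi's statement is false, so Kofi is a knave.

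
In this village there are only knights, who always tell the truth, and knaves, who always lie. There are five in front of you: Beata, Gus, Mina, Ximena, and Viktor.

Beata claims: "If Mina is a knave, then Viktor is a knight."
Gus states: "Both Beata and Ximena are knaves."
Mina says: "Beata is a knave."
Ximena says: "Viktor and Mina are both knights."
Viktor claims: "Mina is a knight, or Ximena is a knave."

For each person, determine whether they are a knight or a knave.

Consider Beata. Suppose Beata is a knave.
Then no assignment of the remaining roles makes every statement match its speaker's type — contradiction.
So Beata is a knight.
With that fixed, Gus's statement is false, so Gus is a knave.
With that fixed, Mina's statement is false, so Mina is a knave.
With that fixed, Ximena's statement is false, so Ximena is a knave.
With that fixed, Viktor's statement is true, so Viktor is a knight.

Beata: knight, Gus: knave, Mina: knave, Ximena: knave, Viktor: knight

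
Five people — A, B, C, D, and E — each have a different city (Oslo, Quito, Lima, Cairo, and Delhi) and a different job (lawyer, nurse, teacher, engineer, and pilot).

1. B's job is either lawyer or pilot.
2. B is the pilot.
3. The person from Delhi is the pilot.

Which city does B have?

Delhi

With clues 1–3, Cairo, Lima, Oslo, and Quito are impossible for B's city.
That leaves Delhi.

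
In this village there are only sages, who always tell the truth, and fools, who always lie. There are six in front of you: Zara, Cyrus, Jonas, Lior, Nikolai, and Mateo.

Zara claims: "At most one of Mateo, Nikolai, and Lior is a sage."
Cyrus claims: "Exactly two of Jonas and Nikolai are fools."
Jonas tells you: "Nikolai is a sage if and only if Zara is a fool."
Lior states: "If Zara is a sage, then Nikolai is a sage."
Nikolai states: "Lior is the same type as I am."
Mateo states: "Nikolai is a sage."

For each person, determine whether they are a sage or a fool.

Zara: fool, Cyrus: fool, Jonas: sage, Lior: sage, Nikolai: sage, Mateo: sage

Consider Zara. Suppose Zara is a sage.
Then no assignment of the remaining roles makes every statement match its speaker's type — contradiction.
So Zara is a fool.
With that fixed, Lior's statement is true, so Lior is a sage.
Consider Cyrus. Suppose Cyrus is a sage.
Then no assignment of the remaining roles makes every statement match its speaker's type — contradiction.
So Cyrus is a fool.
Consider Jonas. Suppose Jonas is a fool.
Then no assignment of the remaining roles makes every statement match its speaker's type — contradiction.
So Jonas is a sage.
Consider Nikolai. Suppose Nikolai is a fool.
Then Jonas's statement comes out false, contradicting Jonas being a sage.
So Nikolai is a sage.
With that fixed, Mateo's statement is true, so Mateo is a sage.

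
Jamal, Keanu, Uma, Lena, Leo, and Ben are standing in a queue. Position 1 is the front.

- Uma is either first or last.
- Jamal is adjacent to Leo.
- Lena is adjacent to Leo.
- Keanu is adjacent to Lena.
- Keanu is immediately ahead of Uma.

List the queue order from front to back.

From clue 1: Uma is in {1,6}.
From clues 1–5: Ben → position 1, Jamal → position 2, Leo → position 3, Lena → position 4, Keanu → position 5, Uma → position 6.

Ben, Jamal, Leo, Lena, Keanu, Uma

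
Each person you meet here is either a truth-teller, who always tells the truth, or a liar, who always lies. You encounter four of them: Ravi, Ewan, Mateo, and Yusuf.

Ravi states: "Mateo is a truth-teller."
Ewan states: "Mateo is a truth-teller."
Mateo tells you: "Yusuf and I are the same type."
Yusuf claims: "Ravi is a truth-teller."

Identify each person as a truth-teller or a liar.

Consider Ravi. Suppose Ravi is a liar.
Then no assignment of the remaining roles makes every statement match its speaker's type — contradiction.
So Ravi is a truth-teller.
With that fixed, Yusuf's statement is true, so Yusuf is a truth-teller.
Consider Ewan. Suppose Ewan is a liar.
Then no assignment of the remaining roles makes every statement match its speaker's type — contradiction.
So Ewan is a truth-teller.
Consider Mateo. Suppose Mateo is a liar.
Then Ravi's statement comes out false, contradicting Ravi being a truth-teller.
So Mateo is a truth-teller.

Ravi: truth-teller, Ewan: truth-teller, Mateo: truth-teller, Yusuf: truth-teller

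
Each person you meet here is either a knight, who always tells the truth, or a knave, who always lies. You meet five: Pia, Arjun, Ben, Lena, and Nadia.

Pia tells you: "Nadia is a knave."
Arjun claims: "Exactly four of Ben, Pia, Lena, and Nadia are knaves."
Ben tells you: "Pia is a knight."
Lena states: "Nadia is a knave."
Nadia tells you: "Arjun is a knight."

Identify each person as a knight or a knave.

Pia: knight, Arjun: knave, Ben: knight, Lena: knight, Nadia: knave

Consider Pia. Suppose Pia is a knave.
Then no assignment of the remaining roles makes every statement match its speaker's type — contradiction.
So Pia is a knight.
With that fixed, Arjun's statement is false, so Arjun is a knave.
With that fixed, Ben's statement is true, so Ben is a knight.
With that fixed, Nadia's statement is false, so Nadia is a knave.
With that fixed, Lena's statement is true, so Lena is a knight.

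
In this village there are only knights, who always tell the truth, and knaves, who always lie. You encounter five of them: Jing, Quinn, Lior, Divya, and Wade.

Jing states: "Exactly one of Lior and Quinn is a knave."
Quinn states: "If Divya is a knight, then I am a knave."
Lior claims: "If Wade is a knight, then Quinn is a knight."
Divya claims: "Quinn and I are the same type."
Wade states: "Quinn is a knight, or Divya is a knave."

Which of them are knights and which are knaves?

Jing: knave, Quinn: knight, Lior: knight, Divya: knave, Wade: knight

Consider Jing. Suppose Jing is a knight.
Then no assignment of the remaining roles makes every statement match its speaker's type — contradiction.
So Jing is a knave.
Consider Quinn. Suppose Quinn is a knave.
Then Quinn's own statement would have to be false, but it can't be — contradiction.
So Quinn is a knight.
With that fixed, Lior's statement is true, so Lior is a knight.
With that fixed, Wade's statement is true, so Wade is a knight.
Consider Divya. Suppose Divya is a knight.
Then Quinn's statement comes out false, contradicting Quinn being a knight.
So Divya is a knave.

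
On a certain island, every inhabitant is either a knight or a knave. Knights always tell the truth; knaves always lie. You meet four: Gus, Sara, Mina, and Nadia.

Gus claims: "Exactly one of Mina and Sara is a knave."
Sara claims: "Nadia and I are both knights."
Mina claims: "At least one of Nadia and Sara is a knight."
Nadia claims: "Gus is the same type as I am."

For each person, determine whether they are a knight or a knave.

Consider Gus. Suppose Gus is a knave.
Then whichever role Nadia has, Nadia's statement has the wrong truth value — contradiction.
So Gus is a knight.
Consider Sara. Suppose Sara is a knight.
Then no assignment of the remaining roles makes every statement match its speaker's type — contradiction.
So Sara is a knave.
Consider Mina. Suppose Mina is a knave.
Then Gus's statement comes out false, contradicting Gus being a knight.
So Mina is a knight.
Consider Nadia. Suppose Nadia is a knave.
Then Mina's statement comes out false, contradicting Mina being a knight.
So Nadia is a knight.

Gus: knight, Sara: knave, Mina: knight, Nadia: knight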